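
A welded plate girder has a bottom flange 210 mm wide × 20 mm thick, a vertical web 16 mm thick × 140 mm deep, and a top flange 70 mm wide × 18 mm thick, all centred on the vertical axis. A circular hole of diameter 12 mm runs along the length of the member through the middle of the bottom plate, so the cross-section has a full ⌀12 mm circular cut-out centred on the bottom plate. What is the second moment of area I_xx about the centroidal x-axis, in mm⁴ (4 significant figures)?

I_xx ≈ 3.103 × 10⁷ mm⁴

Split into non-overlapping primitives; take the origin at the lower-left of the bounding box.
Bottom plate: 210 × 20, A = 4 200 mm², y = 10 mm, Ī = 140 000 mm⁴.
Web plate: 16 × 140, A = 2 240 mm², y = 90 mm, Ī = 3 658 667 mm⁴.
Top plate: 70 × 18, A = 1 260 mm², y = 169 mm, Ī = 34 020 mm⁴.
Hole (subtracted): ⌀12, A = 113.097 mm², y = 10 mm, Ī = 1017.88 mm⁴.
Centroid: ȳ = ΣA·y / ΣA = 60.0257 mm.
Transfer each piece to the centroidal x-axis using Ī + A·d² with d = y − 60.0257:
  bottom plate: d = -50.0257 mm → contributes +10 650 790 mm⁴
  web plate: d = 29.9743 mm → contributes +5 671 216 mm⁴
  top plate: d = 108.974 mm → contributes +14 997 026 mm⁴
  hole: d = -50.0257 mm → contributes −284 052 mm⁴
Total I = 31 034 980 mm⁴.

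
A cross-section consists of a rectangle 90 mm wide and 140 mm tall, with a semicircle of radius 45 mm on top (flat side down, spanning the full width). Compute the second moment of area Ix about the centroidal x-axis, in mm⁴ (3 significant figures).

Ix ≈ 4.12 × 10⁷ mm⁴

Decompose the section into non-overlapping parts with the origin at the bottom-left of its bounding rectangle.
Rectangular body: 90 × 140, A = 12 600 mm², y = 70 mm, Ī = 20 580 000 mm⁴.
Semicircular cap: semicircle r = 45, A = 3180.9 mm², y = 159.1 mm, Ī = 450 072 mm⁴.
Centroid: ȳ = ΣA·y / ΣA = 87.959 mm.
Transfer each piece to the centroidal x-axis using Ī + A·d² with d = y − 87.959:
  rectangular body: d = -17.959 mm → contributes +24 643 877 mm⁴
  semicircular cap: d = 71.139 mm → contributes +16 547 860 mm⁴
Total I = 41 191 738 mm⁴.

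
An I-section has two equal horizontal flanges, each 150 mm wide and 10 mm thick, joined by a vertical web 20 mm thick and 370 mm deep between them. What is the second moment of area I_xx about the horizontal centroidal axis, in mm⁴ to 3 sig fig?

Treat the section as a set of non-overlapping primitives; coordinates are from the bounding-box lower-left.
Bottom flange: 150 × 10, A = 1 500 mm², y = 5 mm, Ī = 12 500 mm⁴.
Web: 20 × 370, A = 7 400 mm², y = 195 mm, Ī = 84 421 667 mm⁴.
Top flange: 150 × 10, A = 1 500 mm², y = 385 mm, Ī = 12 500 mm⁴.
By symmetry the centroid is at mid-height, ȳ = 195 mm.
Transfer each piece to the horizontal centroidal axis using Ī + A·d² with d = y − 195:
  bottom flange: d = -190 mm → contributes +54 162 500 mm⁴
  web: d = 0 mm → contributes +84 421 667 mm⁴
  top flange: d = 190 mm → contributes +54 162 500 mm⁴
Total I = 192 746 667 mm⁴.

I_xx ≈ 1.93 × 10⁸ mm⁴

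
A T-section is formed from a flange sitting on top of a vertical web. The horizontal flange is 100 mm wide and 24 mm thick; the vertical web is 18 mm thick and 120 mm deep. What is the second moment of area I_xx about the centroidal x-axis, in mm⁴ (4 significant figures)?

I_xx ≈ 8.601 × 10⁶ mm⁴

Treat the section as a set of non-overlapping primitives; coordinates are from the bounding-box lower-left.
Flange: 100 × 24, A = 2 400 mm², y = 132 mm, Ī = 115 200 mm⁴.
Web: 18 × 120, A = 2 160 mm², y = 60 mm, Ī = 2 592 000 mm⁴.
Centroid: ȳ = ΣA·y / ΣA = 97.8947 mm.
Transfer each piece to the centroidal x-axis using Ī + A·d² with d = y − 97.8947:
  flange: d = 34.1053 mm → contributes +2 906 806 mm⁴
  web: d = -37.8947 mm → contributes +5 693 784 mm⁴
Total I = 8 600 589 mm⁴.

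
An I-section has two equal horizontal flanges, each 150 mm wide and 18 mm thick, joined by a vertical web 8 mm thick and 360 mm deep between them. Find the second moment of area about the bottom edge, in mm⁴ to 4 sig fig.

I_base ≈ 5.488 × 10⁸ mm⁴

Split into non-overlapping primitives; take the origin at the lower-left of the bounding box.
Bottom flange: 150 × 18, A = 2 700 mm², y = 9 mm, Ī = 72 900 mm⁴.
Web: 8 × 360, A = 2 880 mm², y = 198 mm, Ī = 31 104 000 mm⁴.
Top flange: 150 × 18, A = 2 700 mm², y = 387 mm, Ī = 72 900 mm⁴.
Transfer each piece to the bottom edge using Ī + A·d² with d = y − 0:
  bottom flange: d = 9 mm → contributes +291 600 mm⁴
  web: d = 198 mm → contributes +144 011 520 mm⁴
  top flange: d = 387 mm → contributes +404 449 200 mm⁴
Total I = 548 752 320 mm⁴.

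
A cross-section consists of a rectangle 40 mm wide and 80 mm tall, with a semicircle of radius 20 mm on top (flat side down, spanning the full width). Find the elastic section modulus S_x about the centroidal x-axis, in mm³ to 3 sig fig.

Decompose the section into non-overlapping parts with the origin at the bottom-left of its bounding rectangle.
Rectangular body: 40 × 80, A = 3 200 mm², y = 40 mm, Ī = 1 706 667 mm⁴.
Semicircular cap: semicircle r = 20, A = 628.32 mm², y = 88.488 mm, Ī = 17 561 mm⁴.
Centroid: ȳ = ΣA·y / ΣA = 47.958 mm.
Transfer each piece to the centroidal x-axis using Ī + A·d² with d = y − 47.958:
  rectangular body: d = -7.9581 mm → contributes +1 909 326 mm⁴
  semicircular cap: d = 40.53 mm → contributes +1 049 697 mm⁴
Total I = 2 959 023 mm⁴.
Extreme fibre distance c = 52.042 mm; S = I/c = 56 858 mm³.

S_x ≈ 5.69 × 10⁴ mm³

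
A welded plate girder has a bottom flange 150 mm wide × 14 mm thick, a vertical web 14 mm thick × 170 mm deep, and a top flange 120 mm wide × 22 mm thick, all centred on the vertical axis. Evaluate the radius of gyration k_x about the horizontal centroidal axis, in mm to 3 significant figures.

k_x ≈ 81.7 mm

Break the section into simple shapes (no overlaps), measuring from the bottom-left corner of the bounding box.
Bottom plate: 150 × 14, A = 2 100 mm², y = 7 mm, Ī = 34 300 mm⁴.
Web plate: 14 × 170, A = 2 380 mm², y = 99 mm, Ī = 5 731 833 mm⁴.
Top plate: 120 × 22, A = 2 640 mm², y = 195 mm, Ī = 106 480 mm⁴.
Centroid: ȳ = ΣA·y / ΣA = 107.46 mm.
Transfer each piece to the horizontal centroidal axis using Ī + A·d² with d = y − 107.46:
  bottom plate: d = -100.46 mm → contributes +21 228 229 mm⁴
  web plate: d = -8.4607 mm → contributes +5 902 201 mm⁴
  top plate: d = 87.539 mm → contributes +20 337 153 mm⁴
Total I = 47 467 582 mm⁴.
Radius of gyration: k = √(I/A) = √(47 467 582 / 7 120) = 81.65 mm.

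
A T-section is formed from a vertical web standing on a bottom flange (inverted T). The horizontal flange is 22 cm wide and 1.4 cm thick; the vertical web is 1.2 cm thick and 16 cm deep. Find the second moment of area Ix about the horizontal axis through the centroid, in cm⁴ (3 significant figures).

Split into non-overlapping primitives; take the origin at the lower-left of the bounding box.
Flange: 22 × 1.4, A = 30.8 cm², y = 0.7 cm, Ī = 5.0307 cm⁴.
Web: 1.2 × 16, A = 19.2 cm², y = 9.4 cm, Ī = 409.6 cm⁴.
Centroid: ȳ = ΣA·y / ΣA = 4.0408 cm.
Transfer each piece to the horizontal axis through the centroid using Ī + A·d² with d = y − 4.0408:
  flange: d = -3.3408 cm → contributes +348.79 cm⁴
  web: d = 5.3592 cm → contributes +961.04 cm⁴
Total I = 1309.8 cm⁴.

Ix ≈ 1310 cm⁴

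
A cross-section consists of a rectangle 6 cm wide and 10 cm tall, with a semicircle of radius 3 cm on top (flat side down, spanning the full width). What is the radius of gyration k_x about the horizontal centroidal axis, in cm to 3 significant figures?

k_x ≈ 3.60 cm

Split into non-overlapping primitives; take the origin at the lower-left of the bounding box.
Rectangular body: 6 × 10, A = 60 cm², y = 5 cm, Ī = 500 cm⁴.
Semicircular cap: semicircle r = 3, A = 14.137 cm², y = 11.273 cm, Ī = 8.8903 cm⁴.
Centroid: ȳ = ΣA·y / ΣA = 6.1962 cm.
Transfer each piece to the horizontal centroidal axis using Ī + A·d² with d = y − 6.1962:
  rectangular body: d = -1.1962 cm → contributes +585.86 cm⁴
  semicircular cap: d = 5.077 cm → contributes +373.29 cm⁴
Total I = 959.15 cm⁴.
Radius of gyration: k = √(I/A) = √(959.15 / 74.137) = 3.5969 cm.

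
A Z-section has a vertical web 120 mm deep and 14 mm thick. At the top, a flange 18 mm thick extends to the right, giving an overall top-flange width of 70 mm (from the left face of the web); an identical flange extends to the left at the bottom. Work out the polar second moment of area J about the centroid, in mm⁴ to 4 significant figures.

J ≈ 1.034 × 10⁷ mm⁴

Break the section into simple shapes (no overlaps), measuring from the bottom-left corner of the bounding box.
Web: 14 × 120, A = 1 680 mm², y = 60 mm, Ī = 2 016 000 mm⁴.
Top flange (beyond web): 56 × 18, A = 1 008 mm², y = 111 mm, Ī = 27 216 mm⁴.
Bottom flange (beyond web): 56 × 18, A = 1 008 mm², y = 9 mm, Ī = 27 216 mm⁴.
Centroid: ȳ = ΣA·y / ΣA = 60 mm.
Transfer each piece to the centroidal x-axis using Ī + A·d² with d = y − 60:
  web: d = 0 mm → contributes +2 016 000 mm⁴
  top flange (beyond web): d = 51 mm → contributes +2 649 024 mm⁴
  bottom flange (beyond web): d = -51 mm → contributes +2 649 024 mm⁴
Total I = 7 314 048 mm⁴.
For the y-axis: x̄ = 63 mm.
Repeating about the centroidal y-axis gives I_y = 3 023 888 mm⁴.
Polar second moment: J = I_x + I_y = 10 337 936 mm⁴.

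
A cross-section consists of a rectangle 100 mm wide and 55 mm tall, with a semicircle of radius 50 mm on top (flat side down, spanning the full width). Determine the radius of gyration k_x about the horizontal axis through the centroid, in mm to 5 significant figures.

Treat the section as a set of non-overlapping primitives; coordinates are from the bounding-box lower-left.
Rectangular body: 100 × 55, A = 5 500 mm², y = 27.5 mm, Ī = 1 386 458 mm⁴.
Semicircular cap: semicircle r = 50, A = 3926.991 mm², y = 76.22066 mm, Ī = 685 981 mm⁴.
Centroid: ȳ = ΣA·y / ΣA = 47.79551 mm.
Transfer each piece to the horizontal axis through the centroid using Ī + A·d² with d = y − 47.79551:
  rectangular body: d = -20.29551 mm → contributes +3 651 951 mm⁴
  semicircular cap: d = 28.42515 mm → contributes +3 858 947 mm⁴
Total I = 7 510 898 mm⁴.
Radius of gyration: k = √(I/A) = √(7 510 898 / 9426.991) = 28.22665 mm.

k_x ≈ 28.227 mm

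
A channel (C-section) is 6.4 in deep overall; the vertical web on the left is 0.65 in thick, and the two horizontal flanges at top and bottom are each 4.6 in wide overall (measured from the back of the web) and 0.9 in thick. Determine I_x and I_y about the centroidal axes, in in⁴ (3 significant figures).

I_x ≈ 68.4 in⁴, I_y ≈ 23.3 in⁴

Decompose the section into non-overlapping parts with the origin at the bottom-left of its bounding rectangle.
Web: 0.65 × 6.4, A = 4.16 in², y = 3.2 in, Ī = 14.199 in⁴.
Top flange (beyond web): 3.95 × 0.9, A = 3.555 in², y = 5.95 in, Ī = 0.23996 in⁴.
Bottom flange (beyond web): 3.95 × 0.9, A = 3.555 in², y = 0.45 in, Ī = 0.23996 in⁴.
By symmetry the centroid is at mid-height, ȳ = 3.2 in.
Transfer each piece to the centroidal x-axis using Ī + A·d² with d = y − 3.2:
  web: d = 0 in → contributes +14.199 in⁴
  top flange (beyond web): d = 2.75 in → contributes +27.125 in⁴
  bottom flange (beyond web): d = -2.75 in → contributes +27.125 in⁴
Total I = 68.449 in⁴.
For the y-axis: x̄ = 1.776 in.
Repeating about the centroidal y-axis gives I_y = 23.274 in⁴.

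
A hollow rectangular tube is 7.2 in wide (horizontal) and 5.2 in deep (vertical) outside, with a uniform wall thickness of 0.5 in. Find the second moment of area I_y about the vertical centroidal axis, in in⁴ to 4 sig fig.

Split into non-overlapping primitives; take the origin at the lower-left of the bounding box.
Outer rectangle: 7.2 × 5.2, A = 37.44 in², x = 3.6 in, Ī = 161.741 in⁴.
Inner void (subtracted): 6.2 × 4.2, A = 26.04 in², x = 3.6 in, Ī = 83.4148 in⁴.
By symmetry the centroid is at mid-width, x̄ = 3.6 in.
All pieces are centred on the vertical centroidal axis, so I = ΣĪ (holes subtracted) = 78.326 in⁴.

I_y ≈ 78.33 in⁴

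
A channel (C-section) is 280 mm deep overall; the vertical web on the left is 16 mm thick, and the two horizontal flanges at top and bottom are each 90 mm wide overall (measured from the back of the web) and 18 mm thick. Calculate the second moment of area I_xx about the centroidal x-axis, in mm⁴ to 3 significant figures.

Split into non-overlapping primitives; take the origin at the lower-left of the bounding box.
Web: 16 × 280, A = 4 480 mm², y = 140 mm, Ī = 29 269 333 mm⁴.
Top flange (beyond web): 74 × 18, A = 1 332 mm², y = 271 mm, Ī = 35 964 mm⁴.
Bottom flange (beyond web): 74 × 18, A = 1 332 mm², y = 9 mm, Ī = 35 964 mm⁴.
By symmetry the centroid is at mid-height, ȳ = 140 mm.
Transfer each piece to the centroidal x-axis using Ī + A·d² with d = y − 140:
  web: d = 0 mm → contributes +29 269 333 mm⁴
  top flange (beyond web): d = 131 mm → contributes +22 894 416 mm⁴
  bottom flange (beyond web): d = -131 mm → contributes +22 894 416 mm⁴
Total I = 75 058 165 mm⁴.

I_xx ≈ 7.51 × 10⁷ mm⁴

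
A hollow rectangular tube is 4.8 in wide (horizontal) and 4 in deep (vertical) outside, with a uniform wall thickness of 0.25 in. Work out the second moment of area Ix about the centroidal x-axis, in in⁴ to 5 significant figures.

Break the section into simple shapes (no overlaps), measuring from the bottom-left corner of the bounding box.
Outer rectangle: 4.8 × 4, A = 19.2 in², y = 2 in, Ī = 25.6 in⁴.
Inner void (subtracted): 4.3 × 3.5, A = 15.05 in², y = 2 in, Ī = 15.36354 in⁴.
By symmetry the centroid is at mid-height, ȳ = 2 in.
All pieces are centred on the centroidal x-axis, so I = ΣĪ (holes subtracted) = 10.23646 in⁴.

Ix ≈ 10.236 in⁴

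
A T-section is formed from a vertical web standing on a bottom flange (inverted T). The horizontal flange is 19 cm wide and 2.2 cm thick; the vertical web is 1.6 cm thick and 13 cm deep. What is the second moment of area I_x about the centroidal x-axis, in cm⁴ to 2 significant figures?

I_x ≈ 1100 cm⁴

Split into non-overlapping primitives; take the origin at the lower-left of the bounding box.
Flange: 19 × 2.2, A = 41.8 cm², y = 1.1 cm, Ī = 16.86 cm⁴.
Web: 1.6 × 13, A = 20.8 cm², y = 8.7 cm, Ī = 292.9 cm⁴.
Centroid: ȳ = ΣA·y / ΣA = 3.625 cm.
Transfer each piece to the centroidal x-axis using Ī + A·d² with d = y − 3.625:
  flange: d = -2.525 cm → contributes +283.4 cm⁴
  web: d = 5.075 cm → contributes +828.6 cm⁴
Total I = 1 112 cm⁴.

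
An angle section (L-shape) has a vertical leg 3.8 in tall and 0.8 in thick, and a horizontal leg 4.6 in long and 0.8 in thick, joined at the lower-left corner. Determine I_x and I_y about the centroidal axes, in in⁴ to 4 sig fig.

Decompose the section into non-overlapping parts with the origin at the bottom-left of its bounding rectangle.
Vertical leg: 0.8 × 3.8, A = 3.04 in², y = 1.9 in, Ī = 3.65813 in⁴.
Horizontal leg (remainder): 3.8 × 0.8, A = 3.04 in², y = 0.4 in, Ī = 0.162133 in⁴.
Centroid: ȳ = ΣA·y / ΣA = 1.15 in.
Transfer each piece to the centroidal x-axis using Ī + A·d² with d = y − 1.15:
  vertical leg: d = 0.75 in → contributes +5.36813 in⁴
  horizontal leg (remainder): d = -0.75 in → contributes +1.87213 in⁴
Total I = 7.24027 in⁴.
For the y-axis: x̄ = 1.55 in.
Repeating about the centroidal y-axis gives I_y = 11.8611 in⁴.

I_x ≈ 7.240 in⁴, I_y ≈ 11.86 in⁴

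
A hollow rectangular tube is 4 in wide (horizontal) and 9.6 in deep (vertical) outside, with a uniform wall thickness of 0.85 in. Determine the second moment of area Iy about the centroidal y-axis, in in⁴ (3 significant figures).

Iy ≈ 43.2 in⁴

Split into non-overlapping primitives; take the origin at the lower-left of the bounding box.
Outer rectangle: 4 × 9.6, A = 38.4 in², x = 2 in, Ī = 51.2 in⁴.
Inner void (subtracted): 2.3 × 7.9, A = 18.17 in², x = 2 in, Ī = 8.0099 in⁴.
By symmetry the centroid is at mid-width, x̄ = 2 in.
All pieces are centred on the centroidal y-axis, so I = ΣĪ (holes subtracted) = 43.19 in⁴.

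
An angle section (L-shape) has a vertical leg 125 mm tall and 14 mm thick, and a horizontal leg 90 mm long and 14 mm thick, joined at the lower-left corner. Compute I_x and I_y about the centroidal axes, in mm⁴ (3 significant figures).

Split into non-overlapping primitives; take the origin at the lower-left of the bounding box.
Vertical leg: 14 × 125, A = 1 750 mm², y = 62.5 mm, Ī = 2 278 646 mm⁴.
Horizontal leg (remainder): 76 × 14, A = 1 064 mm², y = 7 mm, Ī = 17 379 mm⁴.
Centroid: ȳ = ΣA·y / ΣA = 41.515 mm.
Transfer each piece to the centroidal x-axis using Ī + A·d² with d = y − 41.515:
  vertical leg: d = 20.985 mm → contributes +3 049 299 mm⁴
  horizontal leg (remainder): d = -34.515 mm → contributes +1 284 901 mm⁴
Total I = 4 334 200 mm⁴.
For the y-axis: x̄ = 24.015 mm.
Repeating about the centroidal y-axis gives I_y = 1 880 647 mm⁴.

I_x ≈ 4.33 × 10⁶ mm⁴, I_y ≈ 1.88 × 10⁶ mm⁴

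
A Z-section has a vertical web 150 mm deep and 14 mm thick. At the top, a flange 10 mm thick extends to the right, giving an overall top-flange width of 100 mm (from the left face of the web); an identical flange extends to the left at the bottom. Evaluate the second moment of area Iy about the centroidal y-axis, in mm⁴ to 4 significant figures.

Split into non-overlapping primitives; take the origin at the lower-left of the bounding box.
Web: 14 × 150, A = 2 100 mm², x = 93 mm, Ī = 34 300 mm⁴.
Top flange (beyond web): 86 × 10, A = 860 mm², x = 143 mm, Ī = 530 047 mm⁴.
Bottom flange (beyond web): 86 × 10, A = 860 mm², x = 43 mm, Ī = 530 047 mm⁴.
Centroid: x̄ = ΣA·x / ΣA = 93 mm.
Transfer each piece to the centroidal y-axis using Ī + A·d² with d = x − 93:
  web: d = 0 mm → contributes +34 300 mm⁴
  top flange (beyond web): d = 50 mm → contributes +2 680 047 mm⁴
  bottom flange (beyond web): d = -50 mm → contributes +2 680 047 mm⁴
Total I = 5 394 393 mm⁴.

Iy ≈ 5.394 × 10⁶ mm⁴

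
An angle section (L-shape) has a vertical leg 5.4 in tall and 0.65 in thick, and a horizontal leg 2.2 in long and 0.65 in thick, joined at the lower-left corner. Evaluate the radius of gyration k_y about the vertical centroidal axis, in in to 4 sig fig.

k_y ≈ 0.5307 in

Break the section into simple shapes (no overlaps), measuring from the bottom-left corner of the bounding box.
Vertical leg: 0.65 × 5.4, A = 3.51 in², x = 0.325 in, Ī = 0.123581 in⁴.
Horizontal leg (remainder): 1.55 × 0.65, A = 1.0075 in², x = 1.425 in, Ī = 0.20171 in⁴.
Centroid: x̄ = ΣA·x / ΣA = 0.570324 in.
Transfer each piece to the vertical centroidal axis using Ī + A·d² with d = x − 0.570324:
  vertical leg: d = -0.245324 in → contributes +0.334826 in⁴
  horizontal leg (remainder): d = 0.854676 in → contributes +0.93766 in⁴
Total I = 1.27249 in⁴.
Radius of gyration: k = √(I/A) = √(1.27249 / 4.5175) = 0.530735 in.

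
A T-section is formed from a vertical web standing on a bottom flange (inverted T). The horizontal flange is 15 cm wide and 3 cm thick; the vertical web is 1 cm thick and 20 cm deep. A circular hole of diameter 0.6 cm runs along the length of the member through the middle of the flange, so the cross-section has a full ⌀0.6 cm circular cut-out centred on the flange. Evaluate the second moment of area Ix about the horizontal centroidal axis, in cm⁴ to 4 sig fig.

Split into non-overlapping primitives; take the origin at the lower-left of the bounding box.
Flange: 15 × 3, A = 45 cm², y = 1.5 cm, Ī = 33.75 cm⁴.
Web: 1 × 20, A = 20 cm², y = 13 cm, Ī = 666.667 cm⁴.
Hole (subtracted): ⌀0.6, A = 0.282743 cm², y = 1.5 cm, Ī = 0.00636173 cm⁴.
Centroid: ȳ = ΣA·y / ΣA = 5.05392 cm.
Transfer each piece to the horizontal centroidal axis using Ī + A·d² with d = y − 5.05392:
  flange: d = -3.55392 cm → contributes +602.116 cm⁴
  web: d = 7.94608 cm → contributes +1929.47 cm⁴
  hole: d = -3.55392 cm → contributes −3.57751 cm⁴
Total I = 2528.01 cm⁴.

Ix ≈ 2528 cm⁴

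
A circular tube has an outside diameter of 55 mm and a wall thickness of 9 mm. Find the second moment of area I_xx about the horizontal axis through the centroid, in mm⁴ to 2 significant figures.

I_xx ≈ 3.6 × 10⁵ mm⁴

Split into non-overlapping primitives; take the origin at the lower-left of the bounding box.
Outer circle: ⌀55, A = 2 376 mm², y = 27.5 mm, Ī = 449 180 mm⁴.
Bore (subtracted): ⌀37, A = 1 075 mm², y = 27.5 mm, Ī = 91 998 mm⁴.
By symmetry the centroid is at mid-height, ȳ = 27.5 mm.
All pieces are centred on the horizontal axis through the centroid, so I = ΣĪ (holes subtracted) = 357 183 mm⁴.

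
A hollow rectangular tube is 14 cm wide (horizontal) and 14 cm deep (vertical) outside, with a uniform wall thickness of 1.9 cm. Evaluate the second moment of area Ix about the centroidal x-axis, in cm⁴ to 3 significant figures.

Split into non-overlapping primitives; take the origin at the lower-left of the bounding box.
Outer rectangle: 14 × 14, A = 196 cm², y = 7 cm, Ī = 3201.3 cm⁴.
Inner void (subtracted): 10.2 × 10.2, A = 104.04 cm², y = 7 cm, Ī = 902.03 cm⁴.
By symmetry the centroid is at mid-height, ȳ = 7 cm.
All pieces are centred on the centroidal x-axis, so I = ΣĪ (holes subtracted) = 2299.3 cm⁴.

Ix ≈ 2300 cm⁴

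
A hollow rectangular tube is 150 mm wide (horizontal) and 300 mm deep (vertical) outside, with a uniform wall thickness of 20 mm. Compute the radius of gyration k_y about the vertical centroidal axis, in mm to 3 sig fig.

Split into non-overlapping primitives; take the origin at the lower-left of the bounding box.
Outer rectangle: 150 × 300, A = 45 000 mm², x = 75 mm, Ī = 84 375 000 mm⁴.
Inner void (subtracted): 110 × 260, A = 28 600 mm², x = 75 mm, Ī = 28 838 333 mm⁴.
By symmetry the centroid is at mid-width, x̄ = 75 mm.
All pieces are centred on the vertical centroidal axis, so I = ΣĪ (holes subtracted) = 55 536 667 mm⁴.
Radius of gyration: k = √(I/A) = √(55 536 667 / 16 400) = 58.193 mm.

k_y ≈ 58.2 mm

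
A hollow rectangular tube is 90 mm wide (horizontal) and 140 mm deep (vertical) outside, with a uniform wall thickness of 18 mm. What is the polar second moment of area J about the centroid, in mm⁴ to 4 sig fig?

J ≈ 2.266 × 10⁷ mm⁴

Split into non-overlapping primitives; take the origin at the lower-left of the bounding box.
Outer rectangle: 90 × 140, A = 12 600 mm², y = 70 mm, Ī = 20 580 000 mm⁴.
Inner void (subtracted): 54 × 104, A = 5 616 mm², y = 70 mm, Ī = 5 061 888 mm⁴.
By symmetry the centroid is at mid-height, ȳ = 70 mm.
All pieces are centred on the centroidal x-axis, so I = ΣĪ (holes subtracted) = 15 518 112 mm⁴.
Repeating about the centroidal y-axis gives I_y = 7 140 312 mm⁴.
Polar second moment: J = I_x + I_y = 22 658 424 mm⁴.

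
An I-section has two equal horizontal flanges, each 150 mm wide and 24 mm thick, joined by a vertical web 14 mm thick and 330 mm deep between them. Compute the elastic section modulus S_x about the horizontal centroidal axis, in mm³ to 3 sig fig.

Split into non-overlapping primitives; take the origin at the lower-left of the bounding box.
Bottom flange: 150 × 24, A = 3 600 mm², y = 12 mm, Ī = 172 800 mm⁴.
Web: 14 × 330, A = 4 620 mm², y = 189 mm, Ī = 41 926 500 mm⁴.
Top flange: 150 × 24, A = 3 600 mm², y = 366 mm, Ī = 172 800 mm⁴.
By symmetry the centroid is at mid-height, ȳ = 189 mm.
Transfer each piece to the horizontal centroidal axis using Ī + A·d² with d = y − 189:
  bottom flange: d = -177 mm → contributes +112 957 200 mm⁴
  web: d = 0 mm → contributes +41 926 500 mm⁴
  top flange: d = 177 mm → contributes +112 957 200 mm⁴
Total I = 267 840 900 mm⁴.
Extreme fibre distance c = 189 mm; S = I/c = 1 417 148 mm³.

S_x ≈ 1.42 × 10⁶ mm³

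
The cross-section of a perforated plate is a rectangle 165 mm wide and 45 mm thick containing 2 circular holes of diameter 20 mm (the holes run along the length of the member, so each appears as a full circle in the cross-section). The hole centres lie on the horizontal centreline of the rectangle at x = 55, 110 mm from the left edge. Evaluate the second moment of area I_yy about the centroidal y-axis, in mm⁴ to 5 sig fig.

I_yy ≈ 1.6355 × 10⁷ mm⁴

Treat the section as a set of non-overlapping primitives; coordinates are from the bounding-box lower-left.
Plate: 165 × 45, A = 7 425 mm², x = 82.5 mm, Ī = 16 845 469 mm⁴.
Hole 1 (subtracted): ⌀20, A = 314.1593 mm², x = 55 mm, Ī = 7853.982 mm⁴.
Hole 2 (subtracted): ⌀20, A = 314.1593 mm², x = 110 mm, Ī = 7853.982 mm⁴.
By symmetry the centroid is at mid-width, x̄ = 82.5 mm.
Transfer each piece to the centroidal y-axis using Ī + A·d² with d = x − 82.5:
  plate: d = 0 mm → contributes +16 845 469 mm⁴
  hole 1: d = -27.5 mm → contributes −245436.9 mm⁴
  hole 2: d = 27.5 mm → contributes −245436.9 mm⁴
Total I = 16 354 595 mm⁴.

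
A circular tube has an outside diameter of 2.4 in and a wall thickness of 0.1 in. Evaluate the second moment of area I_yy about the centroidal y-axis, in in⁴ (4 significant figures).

I_yy ≈ 0.4787 in⁴

Break the section into simple shapes (no overlaps), measuring from the bottom-left corner of the bounding box.
Outer circle: ⌀2.4, A = 4.52389 in², x = 1.2 in, Ī = 1.6286 in⁴.
Bore (subtracted): ⌀2.2, A = 3.80133 in², x = 1.2 in, Ī = 1.1499 in⁴.
By symmetry the centroid is at mid-width, x̄ = 1.2 in.
All pieces are centred on the centroidal y-axis, so I = ΣĪ (holes subtracted) = 0.4787 in⁴.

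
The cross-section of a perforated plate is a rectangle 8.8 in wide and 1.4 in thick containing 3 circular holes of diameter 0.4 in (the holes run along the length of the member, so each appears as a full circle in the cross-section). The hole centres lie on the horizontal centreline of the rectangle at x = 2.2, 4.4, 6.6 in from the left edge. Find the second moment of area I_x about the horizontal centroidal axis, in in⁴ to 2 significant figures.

I_x ≈ 2.0 in⁴

Treat the section as a set of non-overlapping primitives; coordinates are from the bounding-box lower-left.
Plate: 8.8 × 1.4, A = 12.32 in², y = 0.7 in, Ī = 2.012 in⁴.
Hole 1 (subtracted): ⌀0.4, A = 0.1257 in², y = 0.7 in, Ī = 0.001257 in⁴.
Hole 2 (subtracted): ⌀0.4, A = 0.1257 in², y = 0.7 in, Ī = 0.001257 in⁴.
Hole 3 (subtracted): ⌀0.4, A = 0.1257 in², y = 0.7 in, Ī = 0.001257 in⁴.
By symmetry the centroid is at mid-height, ȳ = 0.7 in.
All pieces are centred on the horizontal centroidal axis, so I = ΣĪ (holes subtracted) = 2.008 in⁴.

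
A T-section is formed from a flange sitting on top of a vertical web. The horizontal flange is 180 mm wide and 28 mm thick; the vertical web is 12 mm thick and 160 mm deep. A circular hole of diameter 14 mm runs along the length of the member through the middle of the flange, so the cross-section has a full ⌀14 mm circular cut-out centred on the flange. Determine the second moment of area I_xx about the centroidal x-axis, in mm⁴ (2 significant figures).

Break the section into simple shapes (no overlaps), measuring from the bottom-left corner of the bounding box.
Flange: 180 × 28, A = 5 040 mm², y = 174 mm, Ī = 329 280 mm⁴.
Web: 12 × 160, A = 1 920 mm², y = 80 mm, Ī = 4 096 000 mm⁴.
Hole (subtracted): ⌀14, A = 153.9 mm², y = 174 mm, Ī = 1 886 mm⁴.
Centroid: ȳ = ΣA·y / ΣA = 147.5 mm.
Transfer each piece to the centroidal x-axis using Ī + A·d² with d = y − 147.5:
  flange: d = 26.52 mm → contributes +3 873 306 mm⁴
  web: d = -67.48 mm → contributes +12 839 455 mm⁴
  hole: d = 26.52 mm → contributes −110 132 mm⁴
Total I = 16 602 629 mm⁴.

I_xx ≈ 1.7 × 10⁷ mm⁴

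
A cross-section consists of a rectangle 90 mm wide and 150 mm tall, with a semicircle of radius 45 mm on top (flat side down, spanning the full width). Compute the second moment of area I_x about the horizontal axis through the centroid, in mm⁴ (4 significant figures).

I_x ≈ 4.856 × 10⁷ mm⁴

Split into non-overlapping primitives; take the origin at the lower-left of the bounding box.
Rectangular body: 90 × 150, A = 13 500 mm², y = 75 mm, Ī = 25 312 500 mm⁴.
Semicircular cap: semicircle r = 45, A = 3180.86 mm², y = 169.099 mm, Ī = 450 072 mm⁴.
Centroid: ȳ = ΣA·y / ΣA = 92.9436 mm.
Transfer each piece to the horizontal axis through the centroid using Ī + A·d² with d = y − 92.9436:
  rectangular body: d = -17.9436 mm → contributes +29 659 132 mm⁴
  semicircular cap: d = 76.155 mm → contributes +18 897 749 mm⁴
Total I = 48 556 881 mm⁴.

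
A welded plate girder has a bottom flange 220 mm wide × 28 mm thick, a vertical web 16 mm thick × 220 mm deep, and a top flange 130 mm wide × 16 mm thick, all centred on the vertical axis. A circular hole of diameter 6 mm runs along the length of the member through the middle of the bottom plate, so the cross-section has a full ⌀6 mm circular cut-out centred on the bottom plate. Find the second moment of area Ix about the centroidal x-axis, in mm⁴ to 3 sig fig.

Break the section into simple shapes (no overlaps), measuring from the bottom-left corner of the bounding box.
Bottom plate: 220 × 28, A = 6 160 mm², y = 14 mm, Ī = 402 453 mm⁴.
Web plate: 16 × 220, A = 3 520 mm², y = 138 mm, Ī = 14 197 333 mm⁴.
Top plate: 130 × 16, A = 2 080 mm², y = 256 mm, Ī = 44 373 mm⁴.
Hole (subtracted): ⌀6, A = 28.274 mm², y = 14 mm, Ī = 63.617 mm⁴.
Centroid: ȳ = ΣA·y / ΣA = 94.111 mm.
Transfer each piece to the centroidal x-axis using Ī + A·d² with d = y − 94.111:
  bottom plate: d = -80.111 mm → contributes +39 935 908 mm⁴
  web plate: d = 43.889 mm → contributes +20 977 721 mm⁴
  top plate: d = 161.89 mm → contributes +54 557 130 mm⁴
  hole: d = -80.111 mm → contributes −181 522 mm⁴
Total I = 115 289 236 mm⁴.

Ix ≈ 1.15 × 10⁸ mm⁴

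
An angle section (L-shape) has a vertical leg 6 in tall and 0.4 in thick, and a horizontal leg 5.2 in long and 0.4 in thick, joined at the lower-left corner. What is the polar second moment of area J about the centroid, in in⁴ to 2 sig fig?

Treat the section as a set of non-overlapping primitives; coordinates are from the bounding-box lower-left.
Vertical leg: 0.4 × 6, A = 2.4 in², y = 3 in, Ī = 7.2 in⁴.
Horizontal leg (remainder): 4.8 × 0.4, A = 1.92 in², y = 0.2 in, Ī = 0.0256 in⁴.
Centroid: ȳ = ΣA·y / ΣA = 1.756 in.
Transfer each piece to the centroidal x-axis using Ī + A·d² with d = y − 1.756:
  vertical leg: d = 1.244 in → contributes +10.92 in⁴
  horizontal leg (remainder): d = -1.556 in → contributes +4.672 in⁴
Total I = 15.59 in⁴.
For the y-axis: x̄ = 1.356 in.
Repeating about the centroidal y-axis gives I_y = 10.93 in⁴.
Polar second moment: J = I_x + I_y = 26.52 in⁴.

J ≈ 27 in⁴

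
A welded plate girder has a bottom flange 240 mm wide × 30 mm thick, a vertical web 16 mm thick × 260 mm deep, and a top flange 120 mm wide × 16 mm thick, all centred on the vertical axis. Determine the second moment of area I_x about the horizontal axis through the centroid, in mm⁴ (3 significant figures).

I_x ≈ 1.66 × 10⁸ mm⁴

Break the section into simple shapes (no overlaps), measuring from the bottom-left corner of the bounding box.
Bottom plate: 240 × 30, A = 7 200 mm², y = 15 mm, Ī = 540 000 mm⁴.
Web plate: 16 × 260, A = 4 160 mm², y = 160 mm, Ī = 23 434 667 mm⁴.
Top plate: 120 × 16, A = 1 920 mm², y = 298 mm, Ī = 40 960 mm⁴.
Centroid: ȳ = ΣA·y / ΣA = 101.34 mm.
Transfer each piece to the horizontal axis through the centroid using Ī + A·d² with d = y − 101.34:
  bottom plate: d = -86.337 mm → contributes +54 209 793 mm⁴
  web plate: d = 58.663 mm → contributes +37 750 502 mm⁴
  top plate: d = 196.66 mm → contributes +74 299 260 mm⁴
Total I = 166 259 555 mm⁴.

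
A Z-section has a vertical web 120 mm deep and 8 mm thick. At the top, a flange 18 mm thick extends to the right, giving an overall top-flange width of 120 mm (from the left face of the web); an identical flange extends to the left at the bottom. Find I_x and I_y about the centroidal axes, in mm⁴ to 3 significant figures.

I_x ≈ 1.17 × 10⁷ mm⁴, I_y ≈ 1.87 × 10⁷ mm⁴

Split into non-overlapping primitives; take the origin at the lower-left of the bounding box.
Web: 8 × 120, A = 960 mm², y = 60 mm, Ī = 1 152 000 mm⁴.
Top flange (beyond web): 112 × 18, A = 2 016 mm², y = 111 mm, Ī = 54 432 mm⁴.
Bottom flange (beyond web): 112 × 18, A = 2 016 mm², y = 9 mm, Ī = 54 432 mm⁴.
Centroid: ȳ = ΣA·y / ΣA = 60 mm.
Transfer each piece to the centroidal x-axis using Ī + A·d² with d = y − 60:
  web: d = 0 mm → contributes +1 152 000 mm⁴
  top flange (beyond web): d = 51 mm → contributes +5 298 048 mm⁴
  bottom flange (beyond web): d = -51 mm → contributes +5 298 048 mm⁴
Total I = 11 748 096 mm⁴.
For the y-axis: x̄ = 116 mm.
Repeating about the centroidal y-axis gives I_y = 18 735 104 mm⁴.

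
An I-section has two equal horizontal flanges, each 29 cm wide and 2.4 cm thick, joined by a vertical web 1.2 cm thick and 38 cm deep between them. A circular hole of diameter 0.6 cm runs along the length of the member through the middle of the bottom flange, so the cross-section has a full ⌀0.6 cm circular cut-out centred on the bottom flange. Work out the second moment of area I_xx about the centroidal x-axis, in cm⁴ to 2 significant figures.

Treat the section as a set of non-overlapping primitives; coordinates are from the bounding-box lower-left.
Bottom flange: 29 × 2.4, A = 69.6 cm², y = 1.2 cm, Ī = 33.41 cm⁴.
Web: 1.2 × 38, A = 45.6 cm², y = 21.4 cm, Ī = 5 487 cm⁴.
Top flange: 29 × 2.4, A = 69.6 cm², y = 41.6 cm, Ī = 33.41 cm⁴.
Hole (subtracted): ⌀0.6, A = 0.2827 cm², y = 1.2 cm, Ī = 0.006362 cm⁴.
Centroid: ȳ = ΣA·y / ΣA = 21.43 cm.
Transfer each piece to the centroidal x-axis using Ī + A·d² with d = y − 21.43:
  bottom flange: d = -20.23 cm → contributes +28 520 cm⁴
  web: d = -0.03095 cm → contributes +5 487 cm⁴
  top flange: d = 20.17 cm → contributes +28 346 cm⁴
  hole: d = -20.23 cm → contributes −115.7 cm⁴
Total I = 62 238 cm⁴.

I_xx ≈ 6.2 × 10⁴ cm⁴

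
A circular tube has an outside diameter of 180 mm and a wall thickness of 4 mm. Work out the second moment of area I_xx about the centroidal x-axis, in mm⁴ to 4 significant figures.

Split into non-overlapping primitives; take the origin at the lower-left of the bounding box.
Outer circle: ⌀180, A = 25446.9 mm², y = 90 mm, Ī = 51 529 974 mm⁴.
Bore (subtracted): ⌀172, A = 23235.2 mm², y = 90 mm, Ī = 42 961 920 mm⁴.
By symmetry the centroid is at mid-height, ȳ = 90 mm.
All pieces are centred on the centroidal x-axis, so I = ΣĪ (holes subtracted) = 8 568 053 mm⁴.

I_xx ≈ 8.568 × 10⁶ mm⁴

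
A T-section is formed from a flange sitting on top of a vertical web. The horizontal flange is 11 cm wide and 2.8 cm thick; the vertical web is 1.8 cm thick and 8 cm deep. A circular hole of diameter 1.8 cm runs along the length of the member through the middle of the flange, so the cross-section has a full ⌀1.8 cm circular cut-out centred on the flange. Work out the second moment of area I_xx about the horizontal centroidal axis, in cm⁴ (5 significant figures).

I_xx ≈ 374.56 cm⁴

Break the section into simple shapes (no overlaps), measuring from the bottom-left corner of the bounding box.
Flange: 11 × 2.8, A = 30.8 cm², y = 9.4 cm, Ī = 20.12267 cm⁴.
Web: 1.8 × 8, A = 14.4 cm², y = 4 cm, Ī = 76.8 cm⁴.
Hole (subtracted): ⌀1.8, A = 2.54469 cm², y = 9.4 cm, Ī = 0.5152997 cm⁴.
Centroid: ȳ = ΣA·y / ΣA = 7.577015 cm.
Transfer each piece to the horizontal centroidal axis using Ī + A·d² with d = y − 7.577015:
  flange: d = 1.822985 cm → contributes +122.4795 cm⁴
  web: d = -3.577015 cm → contributes +261.0485 cm⁴
  hole: d = 1.822985 cm → contributes −8.972005 cm⁴
Total I = 374.556 cm⁴.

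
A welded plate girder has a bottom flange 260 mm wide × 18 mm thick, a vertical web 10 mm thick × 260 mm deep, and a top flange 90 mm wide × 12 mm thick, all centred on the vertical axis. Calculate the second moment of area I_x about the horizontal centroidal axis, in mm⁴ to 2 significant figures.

I_x ≈ 9.5 × 10⁷ mm⁴

Treat the section as a set of non-overlapping primitives; coordinates are from the bounding-box lower-left.
Bottom plate: 260 × 18, A = 4 680 mm², y = 9 mm, Ī = 126 360 mm⁴.
Web plate: 10 × 260, A = 2 600 mm², y = 148 mm, Ī = 14 646 667 mm⁴.
Top plate: 90 × 12, A = 1 080 mm², y = 284 mm, Ī = 12 960 mm⁴.
Centroid: ȳ = ΣA·y / ΣA = 87.76 mm.
Transfer each piece to the horizontal centroidal axis using Ī + A·d² with d = y − 87.76:
  bottom plate: d = -78.76 mm → contributes +29 154 081 mm⁴
  web plate: d = 60.24 mm → contributes +24 082 955 mm⁴
  top plate: d = 196.2 mm → contributes +41 605 612 mm⁴
Total I = 94 842 649 mm⁴.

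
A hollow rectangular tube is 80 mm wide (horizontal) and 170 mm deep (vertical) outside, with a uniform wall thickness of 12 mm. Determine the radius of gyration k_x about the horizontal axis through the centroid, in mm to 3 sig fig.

Decompose the section into non-overlapping parts with the origin at the bottom-left of its bounding rectangle.
Outer rectangle: 80 × 170, A = 13 600 mm², y = 85 mm, Ī = 32 753 333 mm⁴.
Inner void (subtracted): 56 × 146, A = 8 176 mm², y = 85 mm, Ī = 14 523 301 mm⁴.
By symmetry the centroid is at mid-height, ȳ = 85 mm.
All pieces are centred on the horizontal axis through the centroid, so I = ΣĪ (holes subtracted) = 18 230 032 mm⁴.
Radius of gyration: k = √(I/A) = √(18 230 032 / 5 424) = 57.974 mm.

k_x ≈ 58.0 mm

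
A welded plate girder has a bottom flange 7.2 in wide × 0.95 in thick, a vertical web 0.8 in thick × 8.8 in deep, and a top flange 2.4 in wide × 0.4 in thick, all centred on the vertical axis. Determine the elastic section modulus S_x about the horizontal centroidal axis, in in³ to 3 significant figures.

S_x ≈ 25.5 in³

Split into non-overlapping primitives; take the origin at the lower-left of the bounding box.
Bottom plate: 7.2 × 0.95, A = 6.84 in², y = 0.475 in, Ī = 0.51443 in⁴.
Web plate: 0.8 × 8.8, A = 7.04 in², y = 5.35 in, Ī = 45.431 in⁴.
Top plate: 2.4 × 0.4, A = 0.96 in², y = 9.95 in, Ī = 0.0128 in⁴.
Centroid: ȳ = ΣA·y / ΣA = 3.4006 in.
Transfer each piece to the horizontal centroidal axis using Ī + A·d² with d = y − 3.4006:
  bottom plate: d = -2.9256 in → contributes +59.059 in⁴
  web plate: d = 1.9494 in → contributes +72.184 in⁴
  top plate: d = 6.5494 in → contributes +41.192 in⁴
Total I = 172.44 in⁴.
Extreme fibre distance c = 6.7494 in; S = I/c = 25.548 in³.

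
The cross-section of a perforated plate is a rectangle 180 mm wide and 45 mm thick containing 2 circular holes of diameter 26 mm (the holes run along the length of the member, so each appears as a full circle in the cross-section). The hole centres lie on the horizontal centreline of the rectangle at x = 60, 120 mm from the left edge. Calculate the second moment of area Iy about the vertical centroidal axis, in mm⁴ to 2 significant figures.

Iy ≈ 2.1 × 10⁷ mm⁴

Decompose the section into non-overlapping parts with the origin at the bottom-left of its bounding rectangle.
Plate: 180 × 45, A = 8 100 mm², x = 90 mm, Ī = 21 870 000 mm⁴.
Hole 1 (subtracted): ⌀26, A = 530.9 mm², x = 60 mm, Ī = 22 432 mm⁴.
Hole 2 (subtracted): ⌀26, A = 530.9 mm², x = 120 mm, Ī = 22 432 mm⁴.
By symmetry the centroid is at mid-width, x̄ = 90 mm.
Transfer each piece to the vertical centroidal axis using Ī + A·d² with d = x − 90:
  plate: d = 0 mm → contributes +21 870 000 mm⁴
  hole 1: d = -30 mm → contributes −500 268 mm⁴
  hole 2: d = 30 mm → contributes −500 268 mm⁴
Total I = 20 869 464 mm⁴.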